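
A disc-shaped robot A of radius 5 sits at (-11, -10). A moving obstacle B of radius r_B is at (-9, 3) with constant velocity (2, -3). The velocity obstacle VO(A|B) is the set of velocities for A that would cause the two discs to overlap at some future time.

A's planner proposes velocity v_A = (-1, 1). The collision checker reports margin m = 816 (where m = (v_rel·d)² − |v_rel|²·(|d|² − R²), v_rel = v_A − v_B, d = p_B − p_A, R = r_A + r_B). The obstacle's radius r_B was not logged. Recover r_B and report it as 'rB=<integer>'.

m = 816
d = (2, 13);  v_rel = (-3, 4),  |v_rel|² = 25
v_rel×d = (-3)·(13) − (4)·(2) = -47
since m = R²·25 − (-47)²:  R² = (2209 + 816) / 25 = 121
R = √121 = 11  ⇒  r_B = 11 − 5 = 6

rB=6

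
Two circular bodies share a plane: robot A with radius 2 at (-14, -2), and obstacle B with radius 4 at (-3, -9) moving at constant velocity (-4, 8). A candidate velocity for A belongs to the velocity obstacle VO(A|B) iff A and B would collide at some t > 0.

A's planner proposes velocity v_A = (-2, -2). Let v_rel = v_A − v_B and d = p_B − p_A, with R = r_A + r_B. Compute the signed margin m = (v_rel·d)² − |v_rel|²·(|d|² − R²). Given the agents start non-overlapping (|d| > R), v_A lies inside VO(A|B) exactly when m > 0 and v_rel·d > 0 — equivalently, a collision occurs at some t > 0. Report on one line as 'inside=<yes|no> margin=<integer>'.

d = (11, -7),  |d|² = 170;  R = 2+4 = 6,  c = 170−6² = 134
v_rel = (2, -10),  |v_rel|² = 104;  v_rel·d = (2)·(11) + (-10)·(-7) = 92
104·t² − 184·t + 134 = 0  ⇒  m = 92² − 104·134 = -5472
m = -5472 < 0,  v_rel·d = 92 > 0  ⇒  outside

inside=no margin=-5472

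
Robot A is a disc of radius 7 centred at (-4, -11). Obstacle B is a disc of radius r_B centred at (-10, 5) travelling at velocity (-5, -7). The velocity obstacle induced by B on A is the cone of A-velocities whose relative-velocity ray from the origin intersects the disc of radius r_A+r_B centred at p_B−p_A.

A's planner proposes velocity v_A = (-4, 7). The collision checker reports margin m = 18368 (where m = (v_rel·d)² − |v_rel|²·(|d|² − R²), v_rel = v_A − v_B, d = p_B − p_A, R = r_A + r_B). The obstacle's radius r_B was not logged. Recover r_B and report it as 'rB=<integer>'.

m = 18368
d = (-6, 16);  v_rel = (1, 14),  |v_rel|² = 197
v_rel×d = (1)·(16) − (14)·(-6) = 100
since m = R²·197 − 100²:  R² = (10000 + 18368) / 197 = 144
R = √144 = 12  ⇒  r_B = 12 − 7 = 5

rB=5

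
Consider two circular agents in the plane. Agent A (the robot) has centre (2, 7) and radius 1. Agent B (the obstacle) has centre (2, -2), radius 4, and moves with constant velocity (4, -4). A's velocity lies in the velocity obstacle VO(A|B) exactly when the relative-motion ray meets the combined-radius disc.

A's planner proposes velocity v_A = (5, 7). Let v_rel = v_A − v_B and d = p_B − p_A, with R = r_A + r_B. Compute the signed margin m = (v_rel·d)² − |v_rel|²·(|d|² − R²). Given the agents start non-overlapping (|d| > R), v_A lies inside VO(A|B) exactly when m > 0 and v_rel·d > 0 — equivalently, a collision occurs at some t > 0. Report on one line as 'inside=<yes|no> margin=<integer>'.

d = (0, -9),  |d|² = 81;  R = 1+4 = 5,  c = 81−5² = 56
v_rel = (1, 11),  |v_rel|² = 122;  v_rel·d = (1)·(0) + (11)·(-9) = -99
122·t² + 198·t + 56 = 0  ⇒  m = (-99)² − 122·56 = 2969
m = 2969 > 0,  v_rel·d = -99 < 0  ⇒  outside

inside=no margin=2969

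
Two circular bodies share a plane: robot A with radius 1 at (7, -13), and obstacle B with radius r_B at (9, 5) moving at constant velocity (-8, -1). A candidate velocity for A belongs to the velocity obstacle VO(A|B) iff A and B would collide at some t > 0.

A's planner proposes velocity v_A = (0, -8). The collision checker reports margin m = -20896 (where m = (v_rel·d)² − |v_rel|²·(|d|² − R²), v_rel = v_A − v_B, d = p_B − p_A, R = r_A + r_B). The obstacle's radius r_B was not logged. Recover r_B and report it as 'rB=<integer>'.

m = -20896
d = (2, 18);  v_rel = (8, -7),  |v_rel|² = 113
v_rel×d = (8)·(18) − (-7)·(2) = 158
since m = R²·113 − 158²:  R² = (24964 + -20896) / 113 = 36
R = √36 = 6  ⇒  r_B = 6 − 1 = 5

rB=5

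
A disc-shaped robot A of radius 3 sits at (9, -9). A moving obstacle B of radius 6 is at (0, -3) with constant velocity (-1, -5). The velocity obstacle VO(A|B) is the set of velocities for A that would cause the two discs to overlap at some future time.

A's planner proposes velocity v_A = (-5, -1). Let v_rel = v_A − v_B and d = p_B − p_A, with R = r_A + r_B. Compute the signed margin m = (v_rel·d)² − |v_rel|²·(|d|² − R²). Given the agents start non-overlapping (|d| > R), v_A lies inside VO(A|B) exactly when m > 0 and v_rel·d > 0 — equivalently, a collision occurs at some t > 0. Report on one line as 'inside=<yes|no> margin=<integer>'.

d = (-9, 6),  |d|² = 117;  R = 3+6 = 9,  c = 117−9² = 36
v_rel = (-4, 4),  |v_rel|² = 32;  v_rel·d = (-4)·(-9) + (4)·(6) = 60
32·t² − 120·t + 36 = 0  ⇒  m = 60² − 32·36 = 2448
m = 2448 > 0,  v_rel·d = 60 > 0  ⇒  inside

inside=yes margin=2448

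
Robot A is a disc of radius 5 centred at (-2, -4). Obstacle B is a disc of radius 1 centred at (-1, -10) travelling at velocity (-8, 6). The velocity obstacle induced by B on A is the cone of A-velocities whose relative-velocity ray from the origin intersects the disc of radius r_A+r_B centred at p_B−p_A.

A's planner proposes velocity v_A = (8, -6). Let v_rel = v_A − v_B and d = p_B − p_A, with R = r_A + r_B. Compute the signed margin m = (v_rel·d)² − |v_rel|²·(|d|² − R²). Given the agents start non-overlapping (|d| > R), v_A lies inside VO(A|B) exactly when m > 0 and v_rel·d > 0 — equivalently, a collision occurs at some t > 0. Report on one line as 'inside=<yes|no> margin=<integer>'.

d = (1, -6),  |d|² = 37;  R = 5+1 = 6,  c = 37−6² = 1
v_rel = (16, -12),  |v_rel|² = 400;  v_rel·d = (16)·(1) + (-12)·(-6) = 88
400·t² − 176·t + 1 = 0  ⇒  m = 88² − 400·1 = 7344
m = 7344 > 0,  v_rel·d = 88 > 0  ⇒  inside

inside=yes margin=7344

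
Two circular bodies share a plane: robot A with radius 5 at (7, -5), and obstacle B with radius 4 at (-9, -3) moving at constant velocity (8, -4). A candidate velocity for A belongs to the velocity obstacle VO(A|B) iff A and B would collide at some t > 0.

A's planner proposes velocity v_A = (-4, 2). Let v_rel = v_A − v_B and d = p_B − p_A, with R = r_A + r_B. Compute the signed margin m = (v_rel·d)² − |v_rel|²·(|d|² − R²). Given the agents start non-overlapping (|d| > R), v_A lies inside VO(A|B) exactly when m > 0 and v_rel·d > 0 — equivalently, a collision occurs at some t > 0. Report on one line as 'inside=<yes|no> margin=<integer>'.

d = (-16, 2),  |d|² = 260;  R = 5+4 = 9,  c = 260−9² = 179
v_rel = (-12, 6),  |v_rel|² = 180;  v_rel·d = (-12)·(-16) + (6)·(2) = 204
180·t² − 408·t + 179 = 0  ⇒  m = 204² − 180·179 = 9396
m = 9396 > 0,  v_rel·d = 204 > 0  ⇒  inside

inside=yes margin=9396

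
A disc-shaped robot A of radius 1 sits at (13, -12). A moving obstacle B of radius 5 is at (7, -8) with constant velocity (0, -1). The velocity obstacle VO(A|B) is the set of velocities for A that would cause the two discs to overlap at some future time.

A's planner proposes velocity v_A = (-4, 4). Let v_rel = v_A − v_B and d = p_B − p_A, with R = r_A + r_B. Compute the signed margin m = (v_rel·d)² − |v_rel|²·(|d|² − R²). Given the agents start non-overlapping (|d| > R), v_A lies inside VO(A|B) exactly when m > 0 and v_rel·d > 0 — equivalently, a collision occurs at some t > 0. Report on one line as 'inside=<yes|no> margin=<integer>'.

d = (-6, 4),  |d|² = 52;  R = 1+5 = 6,  c = 52−6² = 16
v_rel = (-4, 5),  |v_rel|² = 41;  v_rel·d = (-4)·(-6) + (5)·(4) = 44
41·t² − 88·t + 16 = 0  ⇒  m = 44² − 41·16 = 1280
m = 1280 > 0,  v_rel·d = 44 > 0  ⇒  inside

inside=yes margin=1280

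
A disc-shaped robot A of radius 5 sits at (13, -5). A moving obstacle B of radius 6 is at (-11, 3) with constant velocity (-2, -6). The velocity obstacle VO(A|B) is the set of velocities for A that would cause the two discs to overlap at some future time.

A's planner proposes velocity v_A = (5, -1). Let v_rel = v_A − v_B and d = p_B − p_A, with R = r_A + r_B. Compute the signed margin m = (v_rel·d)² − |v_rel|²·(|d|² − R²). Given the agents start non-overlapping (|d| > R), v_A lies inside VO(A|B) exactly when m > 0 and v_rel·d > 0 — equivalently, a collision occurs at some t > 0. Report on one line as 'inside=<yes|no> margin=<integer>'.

d = (-24, 8),  |d|² = 640;  R = 5+6 = 11,  c = 640−11² = 519
v_rel = (7, 5),  |v_rel|² = 74;  v_rel·d = (7)·(-24) + (5)·(8) = -128
74·t² + 256·t + 519 = 0  ⇒  m = (-128)² − 74·519 = -22022
m = -22022 < 0,  v_rel·d = -128 < 0  ⇒  outside

inside=no margin=-22022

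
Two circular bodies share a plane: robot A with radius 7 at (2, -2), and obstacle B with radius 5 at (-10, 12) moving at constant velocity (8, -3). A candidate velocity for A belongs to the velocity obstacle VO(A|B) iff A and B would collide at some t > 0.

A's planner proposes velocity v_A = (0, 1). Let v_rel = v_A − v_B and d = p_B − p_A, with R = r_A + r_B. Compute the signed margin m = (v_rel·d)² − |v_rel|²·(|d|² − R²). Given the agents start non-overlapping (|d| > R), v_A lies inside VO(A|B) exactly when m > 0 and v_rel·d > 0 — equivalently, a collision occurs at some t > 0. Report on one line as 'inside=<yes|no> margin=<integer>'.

d = (-12, 14),  |d|² = 340;  R = 7+5 = 12,  c = 340−12² = 196
v_rel = (-8, 4),  |v_rel|² = 80;  v_rel·d = (-8)·(-12) + (4)·(14) = 152
80·t² − 304·t + 196 = 0  ⇒  m = 152² − 80·196 = 7424
m = 7424 > 0,  v_rel·d = 152 > 0  ⇒  inside

inside=yes margin=7424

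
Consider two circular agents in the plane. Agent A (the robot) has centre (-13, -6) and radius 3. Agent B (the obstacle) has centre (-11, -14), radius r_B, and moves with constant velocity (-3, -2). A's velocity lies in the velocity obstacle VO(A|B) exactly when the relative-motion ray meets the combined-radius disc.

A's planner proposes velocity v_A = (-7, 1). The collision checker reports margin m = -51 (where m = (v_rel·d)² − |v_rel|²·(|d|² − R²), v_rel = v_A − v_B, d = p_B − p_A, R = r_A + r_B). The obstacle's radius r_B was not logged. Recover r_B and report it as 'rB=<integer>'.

m = -51
d = (2, -8);  v_rel = (-4, 3),  |v_rel|² = 25
v_rel×d = (-4)·(-8) − (3)·(2) = 26
since m = R²·25 − 26²:  R² = (676 + -51) / 25 = 25
R = √25 = 5  ⇒  r_B = 5 − 3 = 2

rB=2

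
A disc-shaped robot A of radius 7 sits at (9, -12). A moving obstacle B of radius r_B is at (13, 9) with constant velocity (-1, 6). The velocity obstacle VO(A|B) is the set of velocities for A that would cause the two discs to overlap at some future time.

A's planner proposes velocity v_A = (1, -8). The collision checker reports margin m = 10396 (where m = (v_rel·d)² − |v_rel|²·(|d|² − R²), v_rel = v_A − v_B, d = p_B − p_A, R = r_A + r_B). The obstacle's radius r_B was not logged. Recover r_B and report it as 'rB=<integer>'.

m = 10396
d = (4, 21);  v_rel = (2, -14),  |v_rel|² = 200
v_rel×d = (2)·(21) − (-14)·(4) = 98
since m = R²·200 − 98²:  R² = (9604 + 10396) / 200 = 100
R = √100 = 10  ⇒  r_B = 10 − 7 = 3

rB=3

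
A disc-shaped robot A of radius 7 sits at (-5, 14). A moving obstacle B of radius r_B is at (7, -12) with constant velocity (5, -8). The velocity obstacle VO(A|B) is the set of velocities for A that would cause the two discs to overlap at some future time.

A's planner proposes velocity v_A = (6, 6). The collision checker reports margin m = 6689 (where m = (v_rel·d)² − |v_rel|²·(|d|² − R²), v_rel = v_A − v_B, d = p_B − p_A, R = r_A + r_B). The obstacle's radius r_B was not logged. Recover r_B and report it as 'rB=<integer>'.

m = 6689
d = (12, -26);  v_rel = (1, 14),  |v_rel|² = 197
v_rel×d = (1)·(-26) − (14)·(12) = -194
since m = R²·197 − (-194)²:  R² = (37636 + 6689) / 197 = 225
R = √225 = 15  ⇒  r_B = 15 − 7 = 8

rB=8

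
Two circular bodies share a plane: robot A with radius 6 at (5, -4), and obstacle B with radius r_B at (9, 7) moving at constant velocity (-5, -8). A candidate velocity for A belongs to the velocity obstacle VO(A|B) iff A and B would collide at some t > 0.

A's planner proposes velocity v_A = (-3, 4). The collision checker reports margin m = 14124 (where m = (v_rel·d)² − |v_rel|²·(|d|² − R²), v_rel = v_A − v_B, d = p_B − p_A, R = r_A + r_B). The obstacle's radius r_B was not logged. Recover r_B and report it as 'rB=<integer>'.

m = 14124
d = (4, 11);  v_rel = (2, 12),  |v_rel|² = 148
v_rel×d = (2)·(11) − (12)·(4) = -26
since m = R²·148 − (-26)²:  R² = (676 + 14124) / 148 = 100
R = √100 = 10  ⇒  r_B = 10 − 6 = 4

rB=4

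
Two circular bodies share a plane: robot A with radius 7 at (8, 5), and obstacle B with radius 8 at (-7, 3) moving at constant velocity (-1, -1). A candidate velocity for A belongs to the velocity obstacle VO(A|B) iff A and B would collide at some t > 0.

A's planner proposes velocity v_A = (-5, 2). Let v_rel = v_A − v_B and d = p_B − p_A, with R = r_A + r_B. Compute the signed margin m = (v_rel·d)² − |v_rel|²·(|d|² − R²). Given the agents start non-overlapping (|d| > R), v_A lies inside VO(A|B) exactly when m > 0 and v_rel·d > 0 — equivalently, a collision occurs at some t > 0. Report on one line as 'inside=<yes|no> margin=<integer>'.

d = (-15, -2),  |d|² = 229;  R = 7+8 = 15,  c = 229−15² = 4
v_rel = (-4, 3),  |v_rel|² = 25;  v_rel·d = (-4)·(-15) + (3)·(-2) = 54
25·t² − 108·t + 4 = 0  ⇒  m = 54² − 25·4 = 2816
m = 2816 > 0,  v_rel·d = 54 > 0  ⇒  inside

inside=yes margin=2816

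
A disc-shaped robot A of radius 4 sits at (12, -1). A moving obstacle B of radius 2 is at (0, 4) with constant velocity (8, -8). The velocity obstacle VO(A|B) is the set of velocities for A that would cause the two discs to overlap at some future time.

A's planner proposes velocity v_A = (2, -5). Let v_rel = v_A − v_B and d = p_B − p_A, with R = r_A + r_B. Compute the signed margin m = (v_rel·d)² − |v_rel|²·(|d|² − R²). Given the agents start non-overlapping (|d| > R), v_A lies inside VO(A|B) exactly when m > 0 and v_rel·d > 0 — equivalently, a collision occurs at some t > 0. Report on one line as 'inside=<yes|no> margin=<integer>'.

d = (-12, 5),  |d|² = 169;  R = 4+2 = 6,  c = 169−6² = 133
v_rel = (-6, 3),  |v_rel|² = 45;  v_rel·d = (-6)·(-12) + (3)·(5) = 87
45·t² − 174·t + 133 = 0  ⇒  m = 87² − 45·133 = 1584
m = 1584 > 0,  v_rel·d = 87 > 0  ⇒  inside

inside=yes margin=1584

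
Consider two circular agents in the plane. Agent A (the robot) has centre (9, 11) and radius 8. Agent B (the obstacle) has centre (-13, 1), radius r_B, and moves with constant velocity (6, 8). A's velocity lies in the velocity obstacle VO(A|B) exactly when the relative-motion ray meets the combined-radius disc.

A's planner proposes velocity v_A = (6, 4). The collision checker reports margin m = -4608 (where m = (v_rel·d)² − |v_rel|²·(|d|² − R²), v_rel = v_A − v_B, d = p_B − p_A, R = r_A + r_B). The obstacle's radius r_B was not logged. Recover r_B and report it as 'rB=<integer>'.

m = -4608
d = (-22, -10);  v_rel = (0, -4),  |v_rel|² = 16
v_rel×d = (0)·(-10) − (-4)·(-22) = -88
since m = R²·16 − (-88)²:  R² = (7744 + -4608) / 16 = 196
R = √196 = 14  ⇒  r_B = 14 − 8 = 6

rB=6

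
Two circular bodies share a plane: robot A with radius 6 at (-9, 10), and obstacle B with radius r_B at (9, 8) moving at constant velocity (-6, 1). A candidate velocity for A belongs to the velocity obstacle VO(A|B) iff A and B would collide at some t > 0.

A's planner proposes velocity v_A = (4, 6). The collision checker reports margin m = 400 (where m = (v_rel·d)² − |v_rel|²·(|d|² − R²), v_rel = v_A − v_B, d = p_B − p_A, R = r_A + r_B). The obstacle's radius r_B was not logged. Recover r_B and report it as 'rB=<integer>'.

m = 400
d = (18, -2);  v_rel = (10, 5),  |v_rel|² = 125
v_rel×d = (10)·(-2) − (5)·(18) = -110
since m = R²·125 − (-110)²:  R² = (12100 + 400) / 125 = 100
R = √100 = 10  ⇒  r_B = 10 − 6 = 4

rB=4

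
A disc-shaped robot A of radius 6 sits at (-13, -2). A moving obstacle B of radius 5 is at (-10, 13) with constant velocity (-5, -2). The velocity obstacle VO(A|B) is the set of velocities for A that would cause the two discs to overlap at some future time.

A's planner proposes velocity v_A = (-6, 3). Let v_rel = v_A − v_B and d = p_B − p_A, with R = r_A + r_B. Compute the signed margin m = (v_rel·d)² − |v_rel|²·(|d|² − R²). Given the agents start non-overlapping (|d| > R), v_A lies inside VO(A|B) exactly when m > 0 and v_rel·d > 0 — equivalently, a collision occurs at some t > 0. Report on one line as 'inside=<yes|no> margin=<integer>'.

d = (3, 15),  |d|² = 234;  R = 6+5 = 11,  c = 234−11² = 113
v_rel = (-1, 5),  |v_rel|² = 26;  v_rel·d = (-1)·(3) + (5)·(15) = 72
26·t² − 144·t + 113 = 0  ⇒  m = 72² − 26·113 = 2246
m = 2246 > 0,  v_rel·d = 72 > 0  ⇒  inside

inside=yes margin=2246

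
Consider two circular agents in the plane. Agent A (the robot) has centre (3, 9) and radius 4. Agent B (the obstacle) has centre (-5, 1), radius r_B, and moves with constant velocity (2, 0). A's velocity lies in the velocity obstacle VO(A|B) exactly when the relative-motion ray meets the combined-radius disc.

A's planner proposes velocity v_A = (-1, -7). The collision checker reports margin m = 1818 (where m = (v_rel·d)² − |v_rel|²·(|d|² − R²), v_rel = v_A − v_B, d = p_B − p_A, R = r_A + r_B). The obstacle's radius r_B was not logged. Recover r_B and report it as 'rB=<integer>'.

m = 1818
d = (-8, -8);  v_rel = (-3, -7),  |v_rel|² = 58
v_rel×d = (-3)·(-8) − (-7)·(-8) = -32
since m = R²·58 − (-32)²:  R² = (1024 + 1818) / 58 = 49
R = √49 = 7  ⇒  r_B = 7 − 4 = 3

rB=3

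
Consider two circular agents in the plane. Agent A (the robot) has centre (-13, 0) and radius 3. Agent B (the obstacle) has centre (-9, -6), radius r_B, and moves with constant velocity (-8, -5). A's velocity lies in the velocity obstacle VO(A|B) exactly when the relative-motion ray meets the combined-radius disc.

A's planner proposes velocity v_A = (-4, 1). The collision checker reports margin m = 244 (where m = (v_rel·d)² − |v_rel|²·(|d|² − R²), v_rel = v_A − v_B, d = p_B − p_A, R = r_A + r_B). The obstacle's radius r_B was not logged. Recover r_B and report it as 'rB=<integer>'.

m = 244
d = (4, -6);  v_rel = (4, 6),  |v_rel|² = 52
v_rel×d = (4)·(-6) − (6)·(4) = -48
since m = R²·52 − (-48)²:  R² = (2304 + 244) / 52 = 49
R = √49 = 7  ⇒  r_B = 7 − 3 = 4

rB=4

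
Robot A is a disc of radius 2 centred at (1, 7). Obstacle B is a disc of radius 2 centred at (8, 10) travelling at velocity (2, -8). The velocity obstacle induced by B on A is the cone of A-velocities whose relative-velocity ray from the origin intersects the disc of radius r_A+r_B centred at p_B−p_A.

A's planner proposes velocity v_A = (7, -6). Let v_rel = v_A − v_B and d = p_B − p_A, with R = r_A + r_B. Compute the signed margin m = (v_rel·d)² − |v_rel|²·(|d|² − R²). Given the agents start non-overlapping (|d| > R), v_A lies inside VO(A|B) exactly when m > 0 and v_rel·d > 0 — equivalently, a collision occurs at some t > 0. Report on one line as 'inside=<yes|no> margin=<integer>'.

d = (7, 3),  |d|² = 58;  R = 2+2 = 4,  c = 58−4² = 42
v_rel = (5, 2),  |v_rel|² = 29;  v_rel·d = (5)·(7) + (2)·(3) = 41
29·t² − 82·t + 42 = 0  ⇒  m = 41² − 29·42 = 463
m = 463 > 0,  v_rel·d = 41 > 0  ⇒  inside

inside=yes margin=463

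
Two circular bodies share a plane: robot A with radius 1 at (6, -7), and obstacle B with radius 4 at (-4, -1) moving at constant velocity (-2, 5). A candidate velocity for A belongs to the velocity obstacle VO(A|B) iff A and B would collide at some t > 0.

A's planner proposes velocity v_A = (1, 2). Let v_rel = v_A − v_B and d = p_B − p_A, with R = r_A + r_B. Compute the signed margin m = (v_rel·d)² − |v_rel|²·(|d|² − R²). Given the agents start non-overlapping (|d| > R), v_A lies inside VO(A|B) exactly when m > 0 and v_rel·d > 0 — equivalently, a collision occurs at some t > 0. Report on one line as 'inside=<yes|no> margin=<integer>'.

d = (-10, 6),  |d|² = 136;  R = 1+4 = 5,  c = 136−5² = 111
v_rel = (3, -3),  |v_rel|² = 18;  v_rel·d = (3)·(-10) + (-3)·(6) = -48
18·t² + 96·t + 111 = 0  ⇒  m = (-48)² − 18·111 = 306
m = 306 > 0,  v_rel·d = -48 < 0  ⇒  outside

inside=no margin=306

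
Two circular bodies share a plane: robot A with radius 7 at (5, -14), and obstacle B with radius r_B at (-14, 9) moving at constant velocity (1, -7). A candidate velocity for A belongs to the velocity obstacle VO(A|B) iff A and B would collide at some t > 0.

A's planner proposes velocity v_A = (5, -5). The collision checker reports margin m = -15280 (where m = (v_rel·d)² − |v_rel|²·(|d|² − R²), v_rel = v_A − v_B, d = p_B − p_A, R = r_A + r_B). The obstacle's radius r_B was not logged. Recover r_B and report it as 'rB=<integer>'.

m = -15280
d = (-19, 23);  v_rel = (4, 2),  |v_rel|² = 20
v_rel×d = (4)·(23) − (2)·(-19) = 130
since m = R²·20 − 130²:  R² = (16900 + -15280) / 20 = 81
R = √81 = 9  ⇒  r_B = 9 − 7 = 2

rB=2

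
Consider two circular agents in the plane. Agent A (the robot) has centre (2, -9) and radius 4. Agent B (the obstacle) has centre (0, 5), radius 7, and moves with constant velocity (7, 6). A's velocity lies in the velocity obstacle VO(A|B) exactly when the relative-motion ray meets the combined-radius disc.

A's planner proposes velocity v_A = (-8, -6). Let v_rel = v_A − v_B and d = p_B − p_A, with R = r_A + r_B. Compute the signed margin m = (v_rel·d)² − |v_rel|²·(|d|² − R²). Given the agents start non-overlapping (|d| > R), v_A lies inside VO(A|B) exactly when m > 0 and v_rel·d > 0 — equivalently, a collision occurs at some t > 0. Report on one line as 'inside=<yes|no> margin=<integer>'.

d = (-2, 14),  |d|² = 200;  R = 4+7 = 11,  c = 200−11² = 79
v_rel = (-15, -12),  |v_rel|² = 369;  v_rel·d = (-15)·(-2) + (-12)·(14) = -138
369·t² + 276·t + 79 = 0  ⇒  m = (-138)² − 369·79 = -10107
m = -10107 < 0,  v_rel·d = -138 < 0  ⇒  outside

inside=no margin=-10107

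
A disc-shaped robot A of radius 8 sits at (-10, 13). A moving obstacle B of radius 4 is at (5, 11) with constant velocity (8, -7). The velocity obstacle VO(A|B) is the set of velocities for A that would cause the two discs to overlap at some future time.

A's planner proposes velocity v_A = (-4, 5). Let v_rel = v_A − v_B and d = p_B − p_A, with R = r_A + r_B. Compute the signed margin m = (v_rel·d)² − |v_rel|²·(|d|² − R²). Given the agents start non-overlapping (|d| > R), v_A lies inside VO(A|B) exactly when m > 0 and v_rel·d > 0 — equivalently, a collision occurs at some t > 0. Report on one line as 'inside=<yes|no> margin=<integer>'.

d = (15, -2),  |d|² = 229;  R = 8+4 = 12,  c = 229−12² = 85
v_rel = (-12, 12),  |v_rel|² = 288;  v_rel·d = (-12)·(15) + (12)·(-2) = -204
288·t² + 408·t + 85 = 0  ⇒  m = (-204)² − 288·85 = 17136
m = 17136 > 0,  v_rel·d = -204 < 0  ⇒  outside

inside=no margin=17136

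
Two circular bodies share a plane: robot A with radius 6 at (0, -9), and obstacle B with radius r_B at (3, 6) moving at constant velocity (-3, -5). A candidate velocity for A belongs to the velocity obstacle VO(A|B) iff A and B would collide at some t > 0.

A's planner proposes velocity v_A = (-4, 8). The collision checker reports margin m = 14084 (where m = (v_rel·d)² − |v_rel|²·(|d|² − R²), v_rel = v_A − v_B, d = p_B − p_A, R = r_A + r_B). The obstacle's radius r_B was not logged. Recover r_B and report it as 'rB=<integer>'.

m = 14084
d = (3, 15);  v_rel = (-1, 13),  |v_rel|² = 170
v_rel×d = (-1)·(15) − (13)·(3) = -54
since m = R²·170 − (-54)²:  R² = (2916 + 14084) / 170 = 100
R = √100 = 10  ⇒  r_B = 10 − 6 = 4

rB=4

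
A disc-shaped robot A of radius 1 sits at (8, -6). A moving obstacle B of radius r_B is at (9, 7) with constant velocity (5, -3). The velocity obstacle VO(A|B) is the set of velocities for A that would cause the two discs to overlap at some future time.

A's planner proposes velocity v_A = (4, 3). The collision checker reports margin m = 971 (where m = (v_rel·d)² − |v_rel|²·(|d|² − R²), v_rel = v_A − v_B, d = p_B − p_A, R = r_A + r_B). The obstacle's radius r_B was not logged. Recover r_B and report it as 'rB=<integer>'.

m = 971
d = (1, 13);  v_rel = (-1, 6),  |v_rel|² = 37
v_rel×d = (-1)·(13) − (6)·(1) = -19
since m = R²·37 − (-19)²:  R² = (361 + 971) / 37 = 36
R = √36 = 6  ⇒  r_B = 6 − 1 = 5

rB=5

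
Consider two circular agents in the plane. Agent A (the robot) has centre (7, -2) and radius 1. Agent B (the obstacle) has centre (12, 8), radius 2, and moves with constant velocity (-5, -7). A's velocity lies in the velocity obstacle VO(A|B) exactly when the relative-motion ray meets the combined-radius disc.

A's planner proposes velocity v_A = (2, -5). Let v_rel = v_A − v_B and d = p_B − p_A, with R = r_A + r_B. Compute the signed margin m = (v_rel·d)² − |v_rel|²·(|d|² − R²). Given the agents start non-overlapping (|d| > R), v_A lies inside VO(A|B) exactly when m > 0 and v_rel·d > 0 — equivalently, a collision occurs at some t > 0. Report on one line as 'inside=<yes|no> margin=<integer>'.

d = (5, 10),  |d|² = 125;  R = 1+2 = 3,  c = 125−3² = 116
v_rel = (7, 2),  |v_rel|² = 53;  v_rel·d = (7)·(5) + (2)·(10) = 55
53·t² − 110·t + 116 = 0  ⇒  m = 55² − 53·116 = -3123
m = -3123 < 0,  v_rel·d = 55 > 0  ⇒  outside

inside=no margin=-3123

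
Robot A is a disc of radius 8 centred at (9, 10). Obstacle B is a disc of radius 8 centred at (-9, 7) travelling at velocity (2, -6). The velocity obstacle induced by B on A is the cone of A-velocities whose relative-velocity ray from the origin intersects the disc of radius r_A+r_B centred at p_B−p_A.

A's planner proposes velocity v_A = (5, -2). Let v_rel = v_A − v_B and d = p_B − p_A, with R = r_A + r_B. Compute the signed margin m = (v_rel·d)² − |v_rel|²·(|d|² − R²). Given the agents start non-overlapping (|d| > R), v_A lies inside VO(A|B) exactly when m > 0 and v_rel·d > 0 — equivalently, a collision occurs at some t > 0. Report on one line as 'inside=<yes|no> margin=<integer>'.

d = (-18, -3),  |d|² = 333;  R = 8+8 = 16,  c = 333−16² = 77
v_rel = (3, 4),  |v_rel|² = 25;  v_rel·d = (3)·(-18) + (4)·(-3) = -66
25·t² + 132·t + 77 = 0  ⇒  m = (-66)² − 25·77 = 2431
m = 2431 > 0,  v_rel·d = -66 < 0  ⇒  outside

inside=no margin=2431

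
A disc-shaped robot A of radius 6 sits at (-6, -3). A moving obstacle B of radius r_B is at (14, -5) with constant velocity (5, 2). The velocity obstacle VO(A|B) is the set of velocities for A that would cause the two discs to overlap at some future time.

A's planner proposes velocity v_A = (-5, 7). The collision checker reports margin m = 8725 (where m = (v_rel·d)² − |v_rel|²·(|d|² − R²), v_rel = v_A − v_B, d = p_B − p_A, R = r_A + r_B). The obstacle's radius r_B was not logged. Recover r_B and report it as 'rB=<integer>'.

m = 8725
d = (20, -2);  v_rel = (-10, 5),  |v_rel|² = 125
v_rel×d = (-10)·(-2) − (5)·(20) = -80
since m = R²·125 − (-80)²:  R² = (6400 + 8725) / 125 = 121
R = √121 = 11  ⇒  r_B = 11 − 6 = 5

rB=5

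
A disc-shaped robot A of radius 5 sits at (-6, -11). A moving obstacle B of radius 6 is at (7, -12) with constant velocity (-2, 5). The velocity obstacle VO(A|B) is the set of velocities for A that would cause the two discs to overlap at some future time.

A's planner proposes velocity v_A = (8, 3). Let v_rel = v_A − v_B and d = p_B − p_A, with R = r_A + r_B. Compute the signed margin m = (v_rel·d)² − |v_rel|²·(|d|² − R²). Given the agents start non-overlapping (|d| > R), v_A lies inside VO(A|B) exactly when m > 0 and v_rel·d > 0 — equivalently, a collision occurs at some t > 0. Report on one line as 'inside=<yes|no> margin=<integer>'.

d = (13, -1),  |d|² = 170;  R = 5+6 = 11,  c = 170−11² = 49
v_rel = (10, -2),  |v_rel|² = 104;  v_rel·d = (10)·(13) + (-2)·(-1) = 132
104·t² − 264·t + 49 = 0  ⇒  m = 132² − 104·49 = 12328
m = 12328 > 0,  v_rel·d = 132 > 0  ⇒  inside

inside=yes margin=12328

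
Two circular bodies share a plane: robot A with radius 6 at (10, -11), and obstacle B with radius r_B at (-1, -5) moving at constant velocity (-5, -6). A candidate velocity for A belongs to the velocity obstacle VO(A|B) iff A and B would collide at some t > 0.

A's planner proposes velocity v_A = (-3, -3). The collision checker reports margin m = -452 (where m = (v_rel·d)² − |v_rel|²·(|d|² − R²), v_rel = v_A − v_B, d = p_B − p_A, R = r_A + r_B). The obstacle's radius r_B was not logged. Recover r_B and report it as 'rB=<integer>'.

m = -452
d = (-11, 6);  v_rel = (2, 3),  |v_rel|² = 13
v_rel×d = (2)·(6) − (3)·(-11) = 45
since m = R²·13 − 45²:  R² = (2025 + -452) / 13 = 121
R = √121 = 11  ⇒  r_B = 11 − 6 = 5

rB=5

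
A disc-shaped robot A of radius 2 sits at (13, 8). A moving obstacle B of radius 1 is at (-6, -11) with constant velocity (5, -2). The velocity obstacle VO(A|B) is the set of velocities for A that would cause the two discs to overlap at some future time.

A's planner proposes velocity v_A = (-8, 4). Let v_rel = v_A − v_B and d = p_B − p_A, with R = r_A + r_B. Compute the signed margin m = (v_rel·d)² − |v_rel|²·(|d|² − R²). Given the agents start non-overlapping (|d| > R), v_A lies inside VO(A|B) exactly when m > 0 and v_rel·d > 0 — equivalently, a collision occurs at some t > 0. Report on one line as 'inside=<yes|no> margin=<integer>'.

d = (-19, -19),  |d|² = 722;  R = 2+1 = 3,  c = 722−3² = 713
v_rel = (-13, 6),  |v_rel|² = 205;  v_rel·d = (-13)·(-19) + (6)·(-19) = 133
205·t² − 266·t + 713 = 0  ⇒  m = 133² − 205·713 = -128476
m = -128476 < 0,  v_rel·d = 133 > 0  ⇒  outside

inside=no margin=-128476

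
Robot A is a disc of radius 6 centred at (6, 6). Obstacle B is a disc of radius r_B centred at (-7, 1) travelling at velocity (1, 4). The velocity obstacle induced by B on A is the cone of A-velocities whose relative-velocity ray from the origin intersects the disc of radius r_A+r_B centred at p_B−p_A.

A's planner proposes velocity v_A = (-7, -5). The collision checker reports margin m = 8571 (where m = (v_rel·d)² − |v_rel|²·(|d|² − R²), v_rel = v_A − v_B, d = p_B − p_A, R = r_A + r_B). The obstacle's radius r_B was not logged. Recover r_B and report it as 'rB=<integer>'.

m = 8571
d = (-13, -5);  v_rel = (-8, -9),  |v_rel|² = 145
v_rel×d = (-8)·(-5) − (-9)·(-13) = -77
since m = R²·145 − (-77)²:  R² = (5929 + 8571) / 145 = 100
R = √100 = 10  ⇒  r_B = 10 − 6 = 4

rB=4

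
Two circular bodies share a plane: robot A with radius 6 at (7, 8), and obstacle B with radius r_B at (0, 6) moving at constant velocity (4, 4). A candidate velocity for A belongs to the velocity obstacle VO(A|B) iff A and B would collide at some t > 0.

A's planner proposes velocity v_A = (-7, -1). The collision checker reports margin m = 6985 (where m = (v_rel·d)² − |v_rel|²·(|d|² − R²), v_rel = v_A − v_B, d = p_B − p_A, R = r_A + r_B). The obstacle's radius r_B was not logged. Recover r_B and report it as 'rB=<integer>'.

m = 6985
d = (-7, -2);  v_rel = (-11, -5),  |v_rel|² = 146
v_rel×d = (-11)·(-2) − (-5)·(-7) = -13
since m = R²·146 − (-13)²:  R² = (169 + 6985) / 146 = 49
R = √49 = 7  ⇒  r_B = 7 − 6 = 1

rB=1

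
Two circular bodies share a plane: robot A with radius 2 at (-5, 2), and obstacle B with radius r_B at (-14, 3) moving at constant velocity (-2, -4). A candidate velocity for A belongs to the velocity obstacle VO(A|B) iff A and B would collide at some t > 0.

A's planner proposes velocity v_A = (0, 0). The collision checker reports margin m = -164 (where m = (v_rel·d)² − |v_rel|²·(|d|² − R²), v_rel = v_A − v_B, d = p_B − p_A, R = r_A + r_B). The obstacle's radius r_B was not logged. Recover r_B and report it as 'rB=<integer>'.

m = -164
d = (-9, 1);  v_rel = (2, 4),  |v_rel|² = 20
v_rel×d = (2)·(1) − (4)·(-9) = 38
since m = R²·20 − 38²:  R² = (1444 + -164) / 20 = 64
R = √64 = 8  ⇒  r_B = 8 − 2 = 6

rB=6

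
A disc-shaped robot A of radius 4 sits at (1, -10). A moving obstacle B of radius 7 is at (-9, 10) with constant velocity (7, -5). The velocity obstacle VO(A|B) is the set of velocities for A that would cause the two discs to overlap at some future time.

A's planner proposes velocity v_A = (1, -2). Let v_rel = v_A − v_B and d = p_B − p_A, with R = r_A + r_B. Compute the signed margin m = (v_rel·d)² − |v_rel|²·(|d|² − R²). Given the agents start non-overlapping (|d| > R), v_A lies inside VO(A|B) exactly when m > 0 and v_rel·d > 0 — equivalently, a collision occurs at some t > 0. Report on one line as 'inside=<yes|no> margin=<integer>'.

d = (-10, 20),  |d|² = 500;  R = 4+7 = 11,  c = 500−11² = 379
v_rel = (-6, 3),  |v_rel|² = 45;  v_rel·d = (-6)·(-10) + (3)·(20) = 120
45·t² − 240·t + 379 = 0  ⇒  m = 120² − 45·379 = -2655
m = -2655 < 0,  v_rel·d = 120 > 0  ⇒  outside

inside=no margin=-2655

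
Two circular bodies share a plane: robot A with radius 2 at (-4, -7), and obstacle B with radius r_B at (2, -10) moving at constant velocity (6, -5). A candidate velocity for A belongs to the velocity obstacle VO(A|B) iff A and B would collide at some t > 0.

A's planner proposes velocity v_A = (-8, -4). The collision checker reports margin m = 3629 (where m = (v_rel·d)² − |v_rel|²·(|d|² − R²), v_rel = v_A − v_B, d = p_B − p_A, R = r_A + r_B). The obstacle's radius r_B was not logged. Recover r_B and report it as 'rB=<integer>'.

m = 3629
d = (6, -3);  v_rel = (-14, 1),  |v_rel|² = 197
v_rel×d = (-14)·(-3) − (1)·(6) = 36
since m = R²·197 − 36²:  R² = (1296 + 3629) / 197 = 25
R = √25 = 5  ⇒  r_B = 5 − 2 = 3

rB=3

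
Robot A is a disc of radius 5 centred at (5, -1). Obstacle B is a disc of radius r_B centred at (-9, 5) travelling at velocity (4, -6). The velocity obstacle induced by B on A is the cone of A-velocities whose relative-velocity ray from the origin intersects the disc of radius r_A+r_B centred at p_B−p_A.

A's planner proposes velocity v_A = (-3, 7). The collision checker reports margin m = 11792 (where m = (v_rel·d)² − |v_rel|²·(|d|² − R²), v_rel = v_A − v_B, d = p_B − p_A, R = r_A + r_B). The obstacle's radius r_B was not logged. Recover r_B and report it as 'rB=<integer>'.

m = 11792
d = (-14, 6);  v_rel = (-7, 13),  |v_rel|² = 218
v_rel×d = (-7)·(6) − (13)·(-14) = 140
since m = R²·218 − 140²:  R² = (19600 + 11792) / 218 = 144
R = √144 = 12  ⇒  r_B = 12 − 5 = 7

rB=7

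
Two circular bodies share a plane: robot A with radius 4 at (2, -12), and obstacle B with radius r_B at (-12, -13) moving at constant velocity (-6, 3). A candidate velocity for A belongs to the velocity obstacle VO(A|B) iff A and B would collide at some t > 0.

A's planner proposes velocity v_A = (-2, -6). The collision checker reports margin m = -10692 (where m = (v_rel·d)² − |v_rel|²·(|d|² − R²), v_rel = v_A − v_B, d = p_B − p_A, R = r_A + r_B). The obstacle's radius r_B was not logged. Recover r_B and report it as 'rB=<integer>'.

m = -10692
d = (-14, -1);  v_rel = (4, -9),  |v_rel|² = 97
v_rel×d = (4)·(-1) − (-9)·(-14) = -130
since m = R²·97 − (-130)²:  R² = (16900 + -10692) / 97 = 64
R = √64 = 8  ⇒  r_B = 8 − 4 = 4

rB=4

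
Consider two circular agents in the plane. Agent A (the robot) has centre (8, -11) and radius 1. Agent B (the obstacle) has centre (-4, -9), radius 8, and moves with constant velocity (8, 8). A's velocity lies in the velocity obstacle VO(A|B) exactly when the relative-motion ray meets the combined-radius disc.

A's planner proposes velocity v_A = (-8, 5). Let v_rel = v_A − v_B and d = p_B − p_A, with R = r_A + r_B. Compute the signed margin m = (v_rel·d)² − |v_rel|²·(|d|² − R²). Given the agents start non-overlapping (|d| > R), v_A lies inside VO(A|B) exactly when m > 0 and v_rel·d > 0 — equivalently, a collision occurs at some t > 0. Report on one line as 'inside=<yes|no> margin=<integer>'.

d = (-12, 2),  |d|² = 148;  R = 1+8 = 9,  c = 148−9² = 67
v_rel = (-16, -3),  |v_rel|² = 265;  v_rel·d = (-16)·(-12) + (-3)·(2) = 186
265·t² − 372·t + 67 = 0  ⇒  m = 186² − 265·67 = 16841
m = 16841 > 0,  v_rel·d = 186 > 0  ⇒  inside

inside=yes margin=16841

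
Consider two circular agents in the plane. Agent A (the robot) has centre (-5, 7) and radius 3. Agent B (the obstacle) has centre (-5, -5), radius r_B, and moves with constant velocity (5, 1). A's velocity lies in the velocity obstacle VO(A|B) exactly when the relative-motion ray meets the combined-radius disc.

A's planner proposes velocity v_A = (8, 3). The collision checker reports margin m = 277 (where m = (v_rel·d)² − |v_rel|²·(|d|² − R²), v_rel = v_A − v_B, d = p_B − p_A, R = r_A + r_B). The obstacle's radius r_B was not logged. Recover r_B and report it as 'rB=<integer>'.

m = 277
d = (0, -12);  v_rel = (3, 2),  |v_rel|² = 13
v_rel×d = (3)·(-12) − (2)·(0) = -36
since m = R²·13 − (-36)²:  R² = (1296 + 277) / 13 = 121
R = √121 = 11  ⇒  r_B = 11 − 3 = 8

rB=8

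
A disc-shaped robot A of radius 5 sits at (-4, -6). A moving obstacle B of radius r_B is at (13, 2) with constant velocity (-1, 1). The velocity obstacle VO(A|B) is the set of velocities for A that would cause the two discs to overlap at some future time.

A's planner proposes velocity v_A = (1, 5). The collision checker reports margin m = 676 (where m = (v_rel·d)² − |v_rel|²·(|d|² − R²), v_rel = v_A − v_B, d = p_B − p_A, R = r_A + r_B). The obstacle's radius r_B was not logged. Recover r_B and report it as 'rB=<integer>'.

m = 676
d = (17, 8);  v_rel = (2, 4),  |v_rel|² = 20
v_rel×d = (2)·(8) − (4)·(17) = -52
since m = R²·20 − (-52)²:  R² = (2704 + 676) / 20 = 169
R = √169 = 13  ⇒  r_B = 13 − 5 = 8

rB=8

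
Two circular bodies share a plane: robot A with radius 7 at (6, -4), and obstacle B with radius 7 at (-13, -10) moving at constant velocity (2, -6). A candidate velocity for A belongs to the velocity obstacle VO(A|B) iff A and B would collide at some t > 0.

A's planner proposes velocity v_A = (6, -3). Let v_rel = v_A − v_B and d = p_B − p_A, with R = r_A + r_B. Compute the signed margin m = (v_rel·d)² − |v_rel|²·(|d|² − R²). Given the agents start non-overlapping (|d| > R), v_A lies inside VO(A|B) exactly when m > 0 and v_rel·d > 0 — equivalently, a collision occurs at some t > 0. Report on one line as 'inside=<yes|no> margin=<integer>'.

d = (-19, -6),  |d|² = 397;  R = 7+7 = 14,  c = 397−14² = 201
v_rel = (4, 3),  |v_rel|² = 25;  v_rel·d = (4)·(-19) + (3)·(-6) = -94
25·t² + 188·t + 201 = 0  ⇒  m = (-94)² − 25·201 = 3811
m = 3811 > 0,  v_rel·d = -94 < 0  ⇒  outside

inside=no margin=3811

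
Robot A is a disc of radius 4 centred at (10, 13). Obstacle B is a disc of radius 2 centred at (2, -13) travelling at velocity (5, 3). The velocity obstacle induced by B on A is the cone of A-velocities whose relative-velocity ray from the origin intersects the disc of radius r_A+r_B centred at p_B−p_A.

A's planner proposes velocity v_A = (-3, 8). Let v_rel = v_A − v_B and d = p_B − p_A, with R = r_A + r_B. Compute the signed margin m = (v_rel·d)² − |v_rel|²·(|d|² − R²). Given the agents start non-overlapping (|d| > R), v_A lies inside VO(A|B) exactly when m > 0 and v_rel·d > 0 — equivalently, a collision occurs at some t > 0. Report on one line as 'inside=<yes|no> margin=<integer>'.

d = (-8, -26),  |d|² = 740;  R = 4+2 = 6,  c = 740−6² = 704
v_rel = (-8, 5),  |v_rel|² = 89;  v_rel·d = (-8)·(-8) + (5)·(-26) = -66
89·t² + 132·t + 704 = 0  ⇒  m = (-66)² − 89·704 = -58300
m = -58300 < 0,  v_rel·d = -66 < 0  ⇒  outside

inside=no margin=-58300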